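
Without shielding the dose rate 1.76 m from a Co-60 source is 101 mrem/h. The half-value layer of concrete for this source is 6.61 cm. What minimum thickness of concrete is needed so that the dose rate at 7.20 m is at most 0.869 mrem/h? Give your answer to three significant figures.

18.5 cm

At 7.20 m, distance alone gives 101 × (1.76/7.20)² = 101 × 0.05975 = 6.035 mrem/h.
Further attenuation needed: 6.035/0.869 = 6.945.
n = log₂(6.945) = 2.796 half-value layers.
Thickness = 2.796 × 6.61 cm = 18.48 cm.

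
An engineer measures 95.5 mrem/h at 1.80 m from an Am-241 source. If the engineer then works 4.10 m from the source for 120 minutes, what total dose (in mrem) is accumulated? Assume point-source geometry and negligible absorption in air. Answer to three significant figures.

36.8 mrem

By the inverse-square law, rate at 4.10 m:
95.5 × (1.80/4.10)² = 95.5 × 0.1927 = 18.40 mrem/h.
Dose = rate × time = 18.40 mrem/h × 2.000 h = 36.80 mrem.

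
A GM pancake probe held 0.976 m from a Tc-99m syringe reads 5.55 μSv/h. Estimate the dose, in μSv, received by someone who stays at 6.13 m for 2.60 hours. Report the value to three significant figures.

0.366 μSv

Intensity scales as (d₁/d₂)², so rate at 6.13 m:
5.55 × (0.976/6.13)² = 5.55 × 0.02535 = 0.1407 μSv/h.
Dose = rate × time = 0.1407 μSv/h × 2.600 h = 0.3658 μSv.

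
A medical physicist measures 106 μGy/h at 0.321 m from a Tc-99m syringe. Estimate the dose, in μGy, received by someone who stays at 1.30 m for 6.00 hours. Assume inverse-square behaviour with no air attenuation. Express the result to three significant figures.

Applying the 1/r² law, rate at 1.30 m:
106 × (0.321/1.30)² = 106 × 0.06097 = 6.463 μGy/h.
Dose = rate × time = 6.463 μGy/h × 6.000 h = 38.78 μGy.

38.8 μGy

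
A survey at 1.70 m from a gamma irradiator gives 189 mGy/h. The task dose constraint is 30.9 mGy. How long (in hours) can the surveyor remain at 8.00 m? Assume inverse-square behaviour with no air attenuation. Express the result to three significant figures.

3.62 h

Using I₁d₁² = I₂d₂², rate at 8.00 m:
189 × (1.70/8.00)² = 189 × 0.04516 = 8.535 mGy/h.
Stay time = 30.9 mGy ÷ 8.535 mGy/h = 3.620 h.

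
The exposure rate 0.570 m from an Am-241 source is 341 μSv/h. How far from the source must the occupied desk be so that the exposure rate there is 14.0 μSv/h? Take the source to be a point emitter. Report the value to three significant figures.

2.81 m

By the inverse-square law, d₂ = d₁·√(I₁/I₂).
I₁/I₂ = 341/14.0 = 24.36, so d₂ = 0.570 × √24.36 = 2.813 m.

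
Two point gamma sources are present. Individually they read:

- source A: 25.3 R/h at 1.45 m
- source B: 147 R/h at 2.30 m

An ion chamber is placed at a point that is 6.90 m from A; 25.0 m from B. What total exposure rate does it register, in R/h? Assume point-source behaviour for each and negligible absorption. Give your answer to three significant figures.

Each source contributes Iᵢ·(dᵢ/rᵢ)²; contributions add.
A: 25.3 × (1.45/6.90)² = 1.117 R/h
B: 147 × (2.30/25.0)² = 1.244 R/h
Total = 1.117 + 1.244 = 2.361 R/h.

2.36 R/h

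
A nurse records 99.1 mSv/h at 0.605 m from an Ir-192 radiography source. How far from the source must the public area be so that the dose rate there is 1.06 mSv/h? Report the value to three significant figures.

5.85 m

Since intensity falls as 1/r², d₂ = d₁·√(I₁/I₂).
I₁/I₂ = 99.1/1.06 = 93.49, so d₂ = 0.605 × √93.49 = 5.850 m.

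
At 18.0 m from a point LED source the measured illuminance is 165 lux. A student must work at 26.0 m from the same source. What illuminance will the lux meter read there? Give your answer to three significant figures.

Applying the 1/r² law, scaling from 18.0 m to 26.0 m:
(18.0/26.0)² = 0.4793, so 165 × 0.4793 = 79.08 lux.

79.1 lux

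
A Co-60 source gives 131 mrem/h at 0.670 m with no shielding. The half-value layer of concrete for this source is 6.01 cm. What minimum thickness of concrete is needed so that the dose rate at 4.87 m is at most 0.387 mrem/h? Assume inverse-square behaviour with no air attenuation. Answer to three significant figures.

16.1 cm

At 4.87 m, distance alone gives 131 × (0.670/4.87)² = 131 × 0.01893 = 2.480 mrem/h.
Further attenuation needed: 2.480/0.387 = 6.408.
n = log₂(6.408) = 2.680 half-value layers.
Thickness = 2.680 × 6.01 cm = 16.11 cm.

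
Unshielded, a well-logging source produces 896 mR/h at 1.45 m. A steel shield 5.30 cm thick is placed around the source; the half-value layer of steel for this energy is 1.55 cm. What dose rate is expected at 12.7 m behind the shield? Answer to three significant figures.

Distance alone: (1.45/12.7)² = 0.01304, so 896 × 0.01304 = 11.68 mR/h.
Shield: 5.30/1.55 = 3.419 half-value layers → attenuation 2^(−3.419) = 0.09349.
Combined: 11.68 × 0.09349 = 1.092 mR/h.

1.09 mR/h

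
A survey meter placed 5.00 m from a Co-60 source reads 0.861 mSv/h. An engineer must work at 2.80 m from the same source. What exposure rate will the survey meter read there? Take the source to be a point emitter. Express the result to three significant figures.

Applying the 1/r² law, scaling from 5.00 m to 2.80 m:
(5.00/2.80)² = 3.189, so 0.861 × 3.189 = 2.746 mSv/h.

2.75 mSv/h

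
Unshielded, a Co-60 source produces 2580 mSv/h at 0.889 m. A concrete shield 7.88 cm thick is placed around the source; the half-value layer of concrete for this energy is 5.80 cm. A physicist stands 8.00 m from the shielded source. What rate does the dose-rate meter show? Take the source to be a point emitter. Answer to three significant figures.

Distance alone: 2580 × (0.889/8.00)² = 2580 × 0.01235 = 31.86 mSv/h.
Shield: 7.88/5.80 = 1.359 half-value layers → attenuation 2^(−1.359) = 0.3899.
Combined: 31.86 × 0.3899 = 12.42 mSv/h.

12.4 mSv/h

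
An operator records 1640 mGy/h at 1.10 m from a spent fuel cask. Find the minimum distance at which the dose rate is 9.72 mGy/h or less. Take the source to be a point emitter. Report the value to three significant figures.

14.3 m

Using I₁d₁² = I₂d₂², d₂ = d₁·√(I₁/I₂).
I₁/I₂ = 1640/9.72 = 168.7, so d₂ = 1.10 × √168.7 = 14.29 m.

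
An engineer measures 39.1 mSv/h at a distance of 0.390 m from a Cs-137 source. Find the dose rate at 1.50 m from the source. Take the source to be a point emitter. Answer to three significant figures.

2.64 mSv/h

Applying the 1/r² law, the rate at 1.50 m is
39.1 × (0.390/1.50)² = 39.1 × 0.06760 = 2.643 mSv/h.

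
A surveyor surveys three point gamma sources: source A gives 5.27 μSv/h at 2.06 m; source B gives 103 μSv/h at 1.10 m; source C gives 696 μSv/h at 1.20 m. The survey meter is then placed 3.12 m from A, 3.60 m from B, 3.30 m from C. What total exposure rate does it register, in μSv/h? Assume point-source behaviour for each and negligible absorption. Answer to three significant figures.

104 μSv/h

Each source contributes Iᵢ·(dᵢ/rᵢ)²; contributions add.
A: 5.27 × (2.06/3.12)² = 2.297 μSv/h
B: 103 × (1.10/3.60)² = 9.617 μSv/h
C: 696 × (1.20/3.30)² = 92.03 μSv/h
Total = 2.297 + 9.617 + 92.03 = 103.9 μSv/h.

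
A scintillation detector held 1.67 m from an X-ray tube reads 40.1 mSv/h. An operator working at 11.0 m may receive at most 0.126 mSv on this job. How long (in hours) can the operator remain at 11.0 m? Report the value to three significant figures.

Since intensity falls as 1/r², rate at 11.0 m:
(1.67/11.0)² = 0.02305, so 40.1 × 0.02305 = 0.9243 mSv/h.
Stay time = 0.126 mSv ÷ 0.9243 mSv/h = 0.1363 h.

0.136 h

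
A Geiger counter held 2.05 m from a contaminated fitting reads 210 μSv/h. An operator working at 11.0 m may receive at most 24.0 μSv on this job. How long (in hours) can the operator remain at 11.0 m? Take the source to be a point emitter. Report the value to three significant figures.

Using I₁d₁² = I₂d₂², rate at 11.0 m:
210 × (2.05/11.0)² = 210 × 0.03473 = 7.293 μSv/h.
Stay time = 24.0 μSv ÷ 7.293 μSv/h = 3.291 h.

3.29 h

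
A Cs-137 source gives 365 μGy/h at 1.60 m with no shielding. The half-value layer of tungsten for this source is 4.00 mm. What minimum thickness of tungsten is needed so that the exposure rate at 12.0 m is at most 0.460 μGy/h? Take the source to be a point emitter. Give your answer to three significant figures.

15.3 mm

At 12.0 m, distance alone gives (1.60/12.0)² = 0.01778, so 365 × 0.01778 = 6.490 μGy/h.
Further attenuation needed: 6.490/0.460 = 14.11.
n = log₂(14.11) = 3.819 half-value layers.
Thickness = 3.819 × 4.00 mm = 15.28 mm.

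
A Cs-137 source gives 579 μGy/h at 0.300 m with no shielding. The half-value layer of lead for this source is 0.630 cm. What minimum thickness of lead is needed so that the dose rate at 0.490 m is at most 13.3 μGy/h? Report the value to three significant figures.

2.54 cm

At 0.490 m, distance alone gives 579 × (0.300/0.490)² = 579 × 0.3748 = 217.0 μGy/h.
Further attenuation needed: 217.0/13.3 = 16.32.
n = log₂(16.32) = 4.029 half-value layers.
Thickness = 4.029 × 0.630 cm = 2.538 cm.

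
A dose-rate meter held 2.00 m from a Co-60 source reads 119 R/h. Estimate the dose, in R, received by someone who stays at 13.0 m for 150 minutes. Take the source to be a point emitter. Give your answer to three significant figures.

By the inverse-square law, rate at 13.0 m:
119 × (2.00/13.0)² = 119 × 0.02367 = 2.817 R/h.
Dose = rate × time = 2.817 R/h × 2.500 h = 7.043 R.

7.04 R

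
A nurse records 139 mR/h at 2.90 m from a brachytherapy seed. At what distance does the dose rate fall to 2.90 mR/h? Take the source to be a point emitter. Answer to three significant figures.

Since intensity falls as 1/r², d₂ = d₁·√(I₁/I₂).
I₁/I₂ = 139/2.90 = 47.93, so d₂ = 2.90 × √47.93 = 20.08 m.

20.1 m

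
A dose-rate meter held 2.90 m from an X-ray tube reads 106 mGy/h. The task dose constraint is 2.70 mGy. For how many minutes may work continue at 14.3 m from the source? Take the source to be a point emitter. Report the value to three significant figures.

37.2 min

By the inverse-square law, rate at 14.3 m:
(2.90/14.3)² = 0.04113, so 106 × 0.04113 = 4.360 mGy/h.
Stay time = 2.70 mGy ÷ 4.360 mGy/h = 0.6193 h = 37.16 min.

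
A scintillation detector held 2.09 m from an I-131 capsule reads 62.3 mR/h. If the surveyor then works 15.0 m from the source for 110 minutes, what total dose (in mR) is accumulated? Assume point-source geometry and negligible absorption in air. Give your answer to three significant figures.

2.22 mR

Since intensity falls as 1/r², rate at 15.0 m:
62.3 × (2.09/15.0)² = 62.3 × 0.01941 = 1.209 mR/h.
Dose = rate × time = 1.209 mR/h × 1.833 h = 2.216 mR.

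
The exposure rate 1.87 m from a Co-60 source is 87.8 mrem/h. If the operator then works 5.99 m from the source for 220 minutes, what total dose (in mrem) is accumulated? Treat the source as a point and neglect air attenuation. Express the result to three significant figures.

Applying the 1/r² law, rate at 5.99 m:
(1.87/5.99)² = 0.09746, so 87.8 × 0.09746 = 8.557 mrem/h.
Dose = rate × time = 8.557 mrem/h × 3.667 h = 31.38 mrem.

31.4 mrem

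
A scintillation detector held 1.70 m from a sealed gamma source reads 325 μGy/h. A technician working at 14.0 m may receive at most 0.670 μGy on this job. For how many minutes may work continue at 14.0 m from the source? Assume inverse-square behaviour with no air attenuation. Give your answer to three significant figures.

8.39 min

By the inverse-square law, rate at 14.0 m:
(1.70/14.0)² = 0.01474, so 325 × 0.01474 = 4.790 μGy/h.
Stay time = 0.670 μGy ÷ 4.790 μGy/h = 0.1399 h = 8.394 min.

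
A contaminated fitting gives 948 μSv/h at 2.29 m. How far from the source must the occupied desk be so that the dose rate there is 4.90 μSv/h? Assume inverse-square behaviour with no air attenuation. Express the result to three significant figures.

31.9 m

Applying the 1/r² law, d₂ = d₁·√(I₁/I₂).
I₁/I₂ = 948/4.90 = 193.5, so d₂ = 2.29 × √193.5 = 31.85 m.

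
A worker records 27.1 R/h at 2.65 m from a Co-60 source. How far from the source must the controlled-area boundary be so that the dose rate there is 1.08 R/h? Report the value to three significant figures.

Intensity scales as (d₁/d₂)², so d₂ = d₁·√(I₁/I₂).
I₁/I₂ = 27.1/1.08 = 25.09, so d₂ = 2.65 × √25.09 = 13.27 m.

13.3 m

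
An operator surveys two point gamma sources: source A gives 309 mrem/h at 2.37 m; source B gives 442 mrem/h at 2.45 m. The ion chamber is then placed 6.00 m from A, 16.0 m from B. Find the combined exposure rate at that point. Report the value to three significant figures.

58.6 mrem/h

By superposition, sum each source's inverse-square contribution:
A: 309 × (2.37/6.00)² = 48.21 mrem/h
B: 442 × (2.45/16.0)² = 10.36 mrem/h
Total = 48.21 + 10.36 = 58.57 mrem/h.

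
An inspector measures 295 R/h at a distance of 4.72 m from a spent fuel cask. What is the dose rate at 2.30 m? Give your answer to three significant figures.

Intensity scales as (d₁/d₂)², so the rate at 2.30 m is
295 × (4.72/2.30)² = 295 × 4.211 = 1242 R/h.

1240 R/h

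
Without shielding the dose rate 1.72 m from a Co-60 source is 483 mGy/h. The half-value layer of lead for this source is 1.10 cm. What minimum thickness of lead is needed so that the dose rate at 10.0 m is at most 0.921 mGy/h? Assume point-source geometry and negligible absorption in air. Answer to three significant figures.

4.35 cm

At 10.0 m, distance alone gives 483 × (1.72/10.0)² = 483 × 0.02958 = 14.29 mGy/h.
Further attenuation needed: 14.29/0.921 = 15.52.
n = log₂(15.52) = 3.956 half-value layers.
Thickness = 3.956 × 1.10 cm = 4.352 cm.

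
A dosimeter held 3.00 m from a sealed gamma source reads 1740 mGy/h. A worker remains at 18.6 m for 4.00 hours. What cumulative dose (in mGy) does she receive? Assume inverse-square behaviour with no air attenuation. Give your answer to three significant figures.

By the inverse-square law, rate at 18.6 m:
(3.00/18.6)² = 0.02601, so 1740 × 0.02601 = 45.26 mGy/h.
Dose = rate × time = 45.26 mGy/h × 4.000 h = 181.0 mGy.

181 mGy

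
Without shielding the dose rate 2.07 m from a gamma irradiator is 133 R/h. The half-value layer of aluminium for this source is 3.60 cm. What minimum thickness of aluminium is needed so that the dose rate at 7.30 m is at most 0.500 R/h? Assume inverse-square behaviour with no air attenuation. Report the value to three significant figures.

15.9 cm

At 7.30 m, distance alone gives 133 × (2.07/7.30)² = 133 × 0.08041 = 10.69 R/h.
Further attenuation needed: 10.69/0.500 = 21.38.
n = log₂(21.38) = 4.418 half-value layers.
Thickness = 4.418 × 3.60 cm = 15.90 cm.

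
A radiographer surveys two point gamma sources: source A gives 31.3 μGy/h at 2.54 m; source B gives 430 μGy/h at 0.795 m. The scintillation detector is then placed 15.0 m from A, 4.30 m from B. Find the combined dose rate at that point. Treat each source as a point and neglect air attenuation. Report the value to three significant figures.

15.6 μGy/h

By superposition, sum each source's inverse-square contribution:
A: 31.3 × (2.54/15.0)² = 0.8975 μGy/h
B: 430 × (0.795/4.30)² = 14.70 μGy/h
Total = 0.8975 + 14.70 = 15.60 μGy/h.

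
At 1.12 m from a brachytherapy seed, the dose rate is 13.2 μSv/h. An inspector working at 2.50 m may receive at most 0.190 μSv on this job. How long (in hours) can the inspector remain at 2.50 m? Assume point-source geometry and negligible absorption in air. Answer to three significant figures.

Since intensity falls as 1/r², rate at 2.50 m:
(1.12/2.50)² = 0.2007, so 13.2 × 0.2007 = 2.649 μSv/h.
Stay time = 0.190 μSv ÷ 2.649 μSv/h = 0.07173 h.

0.0717 h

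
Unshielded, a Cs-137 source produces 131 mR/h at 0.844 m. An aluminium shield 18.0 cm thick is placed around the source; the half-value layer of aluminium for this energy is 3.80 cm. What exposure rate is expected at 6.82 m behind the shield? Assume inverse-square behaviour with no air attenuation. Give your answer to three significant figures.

0.0752 mR/h

Distance alone: (0.844/6.82)² = 0.01531, so 131 × 0.01531 = 2.006 mR/h.
Shield: 18.0/3.80 = 4.737 half-value layers → attenuation 2^(−4.737) = 0.03750.
Combined: 2.006 × 0.03750 = 0.07522 mR/h.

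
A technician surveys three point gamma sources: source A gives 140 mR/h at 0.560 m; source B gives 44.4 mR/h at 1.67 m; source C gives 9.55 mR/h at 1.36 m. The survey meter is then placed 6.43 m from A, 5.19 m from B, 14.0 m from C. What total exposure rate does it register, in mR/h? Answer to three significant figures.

Each source contributes Iᵢ·(dᵢ/rᵢ)²; contributions add.
A: 140 × (0.560/6.43)² = 1.062 mR/h
B: 44.4 × (1.67/5.19)² = 4.597 mR/h
C: 9.55 × (1.36/14.0)² = 0.09012 mR/h
Total = 1.062 + 4.597 + 0.09012 = 5.749 mR/h.

5.75 mR/h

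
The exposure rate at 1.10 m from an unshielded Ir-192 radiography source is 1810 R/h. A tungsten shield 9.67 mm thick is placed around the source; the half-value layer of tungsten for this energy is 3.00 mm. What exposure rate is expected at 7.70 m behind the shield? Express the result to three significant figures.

3.96 R/h

Distance alone: (1.10/7.70)² = 0.02041, so 1810 × 0.02041 = 36.94 R/h.
Shield: 9.67/3.00 = 3.223 half-value layers → attenuation 2^(−3.223) = 0.1071.
Combined: 36.94 × 0.1071 = 3.956 R/h.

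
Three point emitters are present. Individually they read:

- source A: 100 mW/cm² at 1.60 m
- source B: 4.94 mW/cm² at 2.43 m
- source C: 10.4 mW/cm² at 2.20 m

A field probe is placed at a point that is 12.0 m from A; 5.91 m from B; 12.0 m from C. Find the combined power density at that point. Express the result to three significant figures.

2.96 mW/cm²

Each source contributes Iᵢ·(dᵢ/rᵢ)²; contributions add.
A: 100 × (1.60/12.0)² = 1.778 mW/cm²
B: 4.94 × (2.43/5.91)² = 0.8352 mW/cm²
C: 10.4 × (2.20/12.0)² = 0.3496 mW/cm²
Total = 1.778 + 0.8352 + 0.3496 = 2.963 mW/cm².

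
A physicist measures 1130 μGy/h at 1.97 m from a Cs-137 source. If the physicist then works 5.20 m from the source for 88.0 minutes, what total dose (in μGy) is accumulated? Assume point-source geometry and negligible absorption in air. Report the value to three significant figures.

238 μGy

By the inverse-square law, rate at 5.20 m:
1130 × (1.97/5.20)² = 1130 × 0.1435 = 162.2 μGy/h.
Dose = rate × time = 162.2 μGy/h × 1.467 h = 237.9 μGy.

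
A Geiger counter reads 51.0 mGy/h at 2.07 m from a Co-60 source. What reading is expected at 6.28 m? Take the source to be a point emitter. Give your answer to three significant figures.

Since intensity falls as 1/r², the rate at 6.28 m is
(2.07/6.28)² = 0.1086, so 51.0 × 0.1086 = 5.539 mGy/h.

5.54 mGy/h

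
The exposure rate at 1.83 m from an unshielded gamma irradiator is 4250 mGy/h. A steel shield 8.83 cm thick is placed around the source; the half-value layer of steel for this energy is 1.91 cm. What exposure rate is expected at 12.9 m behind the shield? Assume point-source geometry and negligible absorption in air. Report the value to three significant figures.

Distance alone: 4250 × (1.83/12.9)² = 4250 × 0.02012 = 85.51 mGy/h.
Shield: 8.83/1.91 = 4.623 half-value layers → attenuation 2^(−4.623) = 0.04058.
Combined: 85.51 × 0.04058 = 3.470 mGy/h.

3.47 mGy/h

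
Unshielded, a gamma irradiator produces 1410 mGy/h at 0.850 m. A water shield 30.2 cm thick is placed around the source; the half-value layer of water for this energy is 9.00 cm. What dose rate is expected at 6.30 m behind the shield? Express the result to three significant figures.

Distance alone: 1410 × (0.850/6.30)² = 1410 × 0.01820 = 25.66 mGy/h.
Shield: 30.2/9.00 = 3.356 half-value layers → attenuation 2^(−3.356) = 0.09767.
Combined: 25.66 × 0.09767 = 2.506 mGy/h.

2.51 mGy/h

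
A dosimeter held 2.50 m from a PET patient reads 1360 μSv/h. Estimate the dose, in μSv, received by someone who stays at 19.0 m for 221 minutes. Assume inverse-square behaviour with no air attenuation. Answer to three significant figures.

86.7 μSv

Applying the 1/r² law, rate at 19.0 m:
(2.50/19.0)² = 0.01731, so 1360 × 0.01731 = 23.54 μSv/h.
Dose = rate × time = 23.54 μSv/h × 3.683 h = 86.70 μSv.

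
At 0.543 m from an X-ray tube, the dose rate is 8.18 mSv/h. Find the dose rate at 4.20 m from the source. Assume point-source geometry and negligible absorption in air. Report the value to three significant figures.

0.137 mSv/h

Applying the 1/r² law, the rate at 4.20 m is
8.18 × (0.543/4.20)² = 8.18 × 0.01671 = 0.1367 mSv/h.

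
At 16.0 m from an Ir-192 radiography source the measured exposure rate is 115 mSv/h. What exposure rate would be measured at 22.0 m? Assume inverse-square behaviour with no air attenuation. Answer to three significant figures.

60.8 mSv/h

Using I₁d₁² = I₂d₂², scaling from 16.0 m to 22.0 m:
115 × (16.0/22.0)² = 115 × 0.5289 = 60.82 mSv/h.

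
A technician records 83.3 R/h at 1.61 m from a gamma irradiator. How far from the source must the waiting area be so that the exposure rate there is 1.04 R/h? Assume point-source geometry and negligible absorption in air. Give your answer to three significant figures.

14.4 m

Using I₁d₁² = I₂d₂², d₂ = d₁·√(I₁/I₂).
I₁/I₂ = 83.3/1.04 = 80.10, so d₂ = 1.61 × √80.10 = 14.41 m.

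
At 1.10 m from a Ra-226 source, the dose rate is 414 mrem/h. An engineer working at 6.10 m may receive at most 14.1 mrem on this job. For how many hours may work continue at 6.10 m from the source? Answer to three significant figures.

Since intensity falls as 1/r², rate at 6.10 m:
(1.10/6.10)² = 0.03252, so 414 × 0.03252 = 13.46 mrem/h.
Stay time = 14.1 mrem ÷ 13.46 mrem/h = 1.048 h.

1.05 h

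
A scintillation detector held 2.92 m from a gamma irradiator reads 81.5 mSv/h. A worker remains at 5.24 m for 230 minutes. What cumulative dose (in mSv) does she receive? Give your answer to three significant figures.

97.0 mSv

By the inverse-square law, rate at 5.24 m:
(2.92/5.24)² = 0.3105, so 81.5 × 0.3105 = 25.31 mSv/h.
Dose = rate × time = 25.31 mSv/h × 3.833 h = 97.01 mSv.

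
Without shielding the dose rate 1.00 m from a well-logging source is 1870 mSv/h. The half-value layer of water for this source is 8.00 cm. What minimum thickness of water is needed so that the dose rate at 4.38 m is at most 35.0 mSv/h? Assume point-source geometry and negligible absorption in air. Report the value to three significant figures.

11.8 cm

At 4.38 m, distance alone gives 1870 × (1.00/4.38)² = 1870 × 0.05213 = 97.48 mSv/h.
Further attenuation needed: 97.48/35.0 = 2.785.
n = log₂(2.785) = 1.478 half-value layers.
Thickness = 1.478 × 8.00 cm = 11.82 cm.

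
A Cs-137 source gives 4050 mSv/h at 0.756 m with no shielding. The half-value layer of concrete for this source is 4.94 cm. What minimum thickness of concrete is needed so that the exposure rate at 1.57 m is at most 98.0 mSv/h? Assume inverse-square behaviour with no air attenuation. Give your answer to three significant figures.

16.1 cm

At 1.57 m, distance alone gives 4050 × (0.756/1.57)² = 4050 × 0.2319 = 939.2 mSv/h.
Further attenuation needed: 939.2/98.0 = 9.584.
n = log₂(9.584) = 3.261 half-value layers.
Thickness = 3.261 × 4.94 cm = 16.11 cm.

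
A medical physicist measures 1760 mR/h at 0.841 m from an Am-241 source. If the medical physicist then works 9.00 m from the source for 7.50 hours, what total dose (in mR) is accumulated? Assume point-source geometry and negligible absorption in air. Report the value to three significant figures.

By the inverse-square law, rate at 9.00 m:
(0.841/9.00)² = 0.008732, so 1760 × 0.008732 = 15.37 mR/h.
Dose = rate × time = 15.37 mR/h × 7.500 h = 115.3 mR.

115 mR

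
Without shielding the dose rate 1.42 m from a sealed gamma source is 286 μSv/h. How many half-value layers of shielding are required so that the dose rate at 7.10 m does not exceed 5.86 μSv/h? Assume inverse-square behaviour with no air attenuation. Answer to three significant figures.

0.965 half-value layers

At 7.10 m, distance alone gives (1.42/7.10)² = 0.04000, so 286 × 0.04000 = 11.44 μSv/h.
Further attenuation needed: 11.44/5.86 = 1.952.
n = log₂(1.952) = 0.9650 half-value layers.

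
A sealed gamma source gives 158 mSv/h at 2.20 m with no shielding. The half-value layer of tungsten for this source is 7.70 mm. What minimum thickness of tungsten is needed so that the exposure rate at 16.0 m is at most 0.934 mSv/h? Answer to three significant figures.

12.9 mm

At 16.0 m, distance alone gives (2.20/16.0)² = 0.01891, so 158 × 0.01891 = 2.988 mSv/h.
Further attenuation needed: 2.988/0.934 = 3.199.
n = log₂(3.199) = 1.678 half-value layers.
Thickness = 1.678 × 7.70 mm = 12.92 mm.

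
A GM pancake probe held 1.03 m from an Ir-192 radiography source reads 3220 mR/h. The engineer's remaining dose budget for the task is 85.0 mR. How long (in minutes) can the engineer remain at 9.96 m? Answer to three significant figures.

148 min

Since intensity falls as 1/r², rate at 9.96 m:
3220 × (1.03/9.96)² = 3220 × 0.01069 = 34.42 mR/h.
Stay time = 85.0 mR ÷ 34.42 mR/h = 2.469 h = 148.1 min.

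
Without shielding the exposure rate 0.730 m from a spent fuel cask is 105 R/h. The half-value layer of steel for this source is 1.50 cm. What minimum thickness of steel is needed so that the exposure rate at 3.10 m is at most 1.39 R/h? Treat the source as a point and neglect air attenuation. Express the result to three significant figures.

3.10 cm

At 3.10 m, distance alone gives 105 × (0.730/3.10)² = 105 × 0.05545 = 5.822 R/h.
Further attenuation needed: 5.822/1.39 = 4.188.
n = log₂(4.188) = 2.066 half-value layers.
Thickness = 2.066 × 1.50 cm = 3.099 cm.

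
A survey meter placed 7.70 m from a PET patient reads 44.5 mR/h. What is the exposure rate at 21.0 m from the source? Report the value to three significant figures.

Intensity scales as (d₁/d₂)², so scaling from 7.70 m to 21.0 m:
44.5 × (7.70/21.0)² = 44.5 × 0.1344 = 5.981 mR/h.

5.98 mR/h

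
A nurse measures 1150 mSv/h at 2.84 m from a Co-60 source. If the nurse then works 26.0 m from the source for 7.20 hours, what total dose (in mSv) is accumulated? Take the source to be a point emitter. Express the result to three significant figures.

By the inverse-square law, rate at 26.0 m:
(2.84/26.0)² = 0.01193, so 1150 × 0.01193 = 13.72 mSv/h.
Dose = rate × time = 13.72 mSv/h × 7.200 h = 98.78 mSv.

98.8 mSv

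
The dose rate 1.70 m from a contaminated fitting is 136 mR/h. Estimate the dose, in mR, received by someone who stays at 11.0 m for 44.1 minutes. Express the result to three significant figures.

Intensity scales as (d₁/d₂)², so rate at 11.0 m:
(1.70/11.0)² = 0.02388, so 136 × 0.02388 = 3.248 mR/h.
Dose = rate × time = 3.248 mR/h × 0.7350 h = 2.387 mR.

2.39 mR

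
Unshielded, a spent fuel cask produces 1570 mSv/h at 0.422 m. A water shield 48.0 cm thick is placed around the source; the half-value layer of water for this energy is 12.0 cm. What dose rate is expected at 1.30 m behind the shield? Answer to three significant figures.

Distance alone: 1570 × (0.422/1.30)² = 1570 × 0.1054 = 165.5 mSv/h.
Shield: 48.0/12.0 = 4.000 half-value layers → attenuation 2^(−4.000) = 0.06250.
Combined: 165.5 × 0.06250 = 10.34 mSv/h.

10.3 mSv/h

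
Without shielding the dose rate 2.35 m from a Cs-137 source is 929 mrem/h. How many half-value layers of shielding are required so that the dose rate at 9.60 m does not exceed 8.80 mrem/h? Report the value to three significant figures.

At 9.60 m, distance alone gives (2.35/9.60)² = 0.05992, so 929 × 0.05992 = 55.67 mrem/h.
Further attenuation needed: 55.67/8.80 = 6.326.
n = log₂(6.326) = 2.661 half-value layers.

2.66 half-value layers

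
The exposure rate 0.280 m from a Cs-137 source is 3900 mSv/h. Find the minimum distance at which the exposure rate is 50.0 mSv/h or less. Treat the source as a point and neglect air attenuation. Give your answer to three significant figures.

2.47 m

By the inverse-square law, d₂ = d₁·√(I₁/I₂).
I₁/I₂ = 3900/50.0 = 78.00, so d₂ = 0.280 × √78.00 = 2.473 m.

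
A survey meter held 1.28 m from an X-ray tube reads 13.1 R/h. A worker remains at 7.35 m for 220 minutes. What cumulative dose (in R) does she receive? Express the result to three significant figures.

Intensity scales as (d₁/d₂)², so rate at 7.35 m:
(1.28/7.35)² = 0.03033, so 13.1 × 0.03033 = 0.3973 R/h.
Dose = rate × time = 0.3973 R/h × 3.667 h = 1.457 R.

1.46 R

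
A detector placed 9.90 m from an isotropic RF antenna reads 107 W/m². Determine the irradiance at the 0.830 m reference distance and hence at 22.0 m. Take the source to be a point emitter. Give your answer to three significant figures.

By the inverse-square law,
At 0.830 m: 107 × (9.90/0.830)² = 107 × 142.3 = 15230 W/m²
At 22.0 m: (0.830/22.0)² = 0.001423, so 15230 × 0.001423 = 21.67 W/m².

15200 W/m²; 21.7 W/m²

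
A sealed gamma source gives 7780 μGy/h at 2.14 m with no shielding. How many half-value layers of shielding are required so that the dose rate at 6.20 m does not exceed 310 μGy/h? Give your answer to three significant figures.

1.58 half-value layers

At 6.20 m, distance alone gives 7780 × (2.14/6.20)² = 7780 × 0.1191 = 926.6 μGy/h.
Further attenuation needed: 926.6/310 = 2.989.
n = log₂(2.989) = 1.580 half-value layers.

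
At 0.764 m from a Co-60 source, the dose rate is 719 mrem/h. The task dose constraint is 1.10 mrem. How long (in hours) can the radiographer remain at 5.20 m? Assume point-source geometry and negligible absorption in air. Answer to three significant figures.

0.0709 h

Since intensity falls as 1/r², rate at 5.20 m:
(0.764/5.20)² = 0.02159, so 719 × 0.02159 = 15.52 mrem/h.
Stay time = 1.10 mrem ÷ 15.52 mrem/h = 0.07088 h.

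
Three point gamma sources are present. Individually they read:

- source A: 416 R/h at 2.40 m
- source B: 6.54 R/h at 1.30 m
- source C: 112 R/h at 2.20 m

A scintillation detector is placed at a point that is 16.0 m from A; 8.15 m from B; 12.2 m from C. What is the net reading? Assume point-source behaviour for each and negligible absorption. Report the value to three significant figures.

13.2 R/h

By superposition, sum each source's inverse-square contribution:
A: 416 × (2.40/16.0)² = 9.360 R/h
B: 6.54 × (1.30/8.15)² = 0.1664 R/h
C: 112 × (2.20/12.2)² = 3.642 R/h
Total = 9.360 + 0.1664 + 3.642 = 13.17 R/h.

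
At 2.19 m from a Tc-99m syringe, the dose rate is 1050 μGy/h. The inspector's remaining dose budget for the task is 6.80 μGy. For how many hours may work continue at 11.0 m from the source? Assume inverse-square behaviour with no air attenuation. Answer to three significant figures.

By the inverse-square law, rate at 11.0 m:
1050 × (2.19/11.0)² = 1050 × 0.03964 = 41.62 μGy/h.
Stay time = 6.80 μGy ÷ 41.62 μGy/h = 0.1634 h.

0.163 h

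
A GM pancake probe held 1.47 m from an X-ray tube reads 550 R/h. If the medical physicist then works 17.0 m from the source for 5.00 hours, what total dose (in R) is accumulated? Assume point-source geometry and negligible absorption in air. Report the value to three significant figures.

Intensity scales as (d₁/d₂)², so rate at 17.0 m:
(1.47/17.0)² = 0.007477, so 550 × 0.007477 = 4.112 R/h.
Dose = rate × time = 4.112 R/h × 5.000 h = 20.56 R.

20.6 R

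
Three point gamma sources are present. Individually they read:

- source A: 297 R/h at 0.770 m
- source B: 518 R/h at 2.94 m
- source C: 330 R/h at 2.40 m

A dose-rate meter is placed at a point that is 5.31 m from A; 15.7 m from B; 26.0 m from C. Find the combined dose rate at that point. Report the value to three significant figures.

27.2 R/h

Each source contributes Iᵢ·(dᵢ/rᵢ)²; contributions add.
A: 297 × (0.770/5.31)² = 6.245 R/h
B: 518 × (2.94/15.7)² = 18.16 R/h
C: 330 × (2.40/26.0)² = 2.812 R/h
Total = 6.245 + 18.16 + 2.812 = 27.22 R/h.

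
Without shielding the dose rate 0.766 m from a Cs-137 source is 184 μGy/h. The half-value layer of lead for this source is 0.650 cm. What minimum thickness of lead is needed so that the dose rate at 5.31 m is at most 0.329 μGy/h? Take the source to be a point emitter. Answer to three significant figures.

At 5.31 m, distance alone gives 184 × (0.766/5.31)² = 184 × 0.02081 = 3.829 μGy/h.
Further attenuation needed: 3.829/0.329 = 11.64.
n = log₂(11.64) = 3.541 half-value layers.
Thickness = 3.541 × 0.650 cm = 2.302 cm.

2.30 cm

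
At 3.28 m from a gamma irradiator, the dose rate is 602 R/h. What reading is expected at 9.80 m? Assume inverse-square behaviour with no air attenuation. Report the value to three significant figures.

By the inverse-square law, the rate at 9.80 m is
(3.28/9.80)² = 0.1120, so 602 × 0.1120 = 67.42 R/h.

67.4 R/h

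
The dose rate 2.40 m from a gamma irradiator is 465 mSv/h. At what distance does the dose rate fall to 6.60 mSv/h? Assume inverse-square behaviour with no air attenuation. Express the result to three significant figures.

20.1 m

Intensity scales as (d₁/d₂)², so d₂ = d₁·√(I₁/I₂).
I₁/I₂ = 465/6.60 = 70.45, so d₂ = 2.40 × √70.45 = 20.14 m.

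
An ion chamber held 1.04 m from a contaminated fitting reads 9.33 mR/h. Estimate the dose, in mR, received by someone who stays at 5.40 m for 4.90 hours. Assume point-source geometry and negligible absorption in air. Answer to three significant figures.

1.70 mR

Intensity scales as (d₁/d₂)², so rate at 5.40 m:
9.33 × (1.04/5.40)² = 9.33 × 0.03709 = 0.3460 mR/h.
Dose = rate × time = 0.3460 mR/h × 4.900 h = 1.695 mR.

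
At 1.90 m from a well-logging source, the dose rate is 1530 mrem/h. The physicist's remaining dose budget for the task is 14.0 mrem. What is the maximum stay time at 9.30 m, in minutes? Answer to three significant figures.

Intensity scales as (d₁/d₂)², so rate at 9.30 m:
(1.90/9.30)² = 0.04174, so 1530 × 0.04174 = 63.86 mrem/h.
Stay time = 14.0 mrem ÷ 63.86 mrem/h = 0.2192 h = 13.15 min.

13.2 min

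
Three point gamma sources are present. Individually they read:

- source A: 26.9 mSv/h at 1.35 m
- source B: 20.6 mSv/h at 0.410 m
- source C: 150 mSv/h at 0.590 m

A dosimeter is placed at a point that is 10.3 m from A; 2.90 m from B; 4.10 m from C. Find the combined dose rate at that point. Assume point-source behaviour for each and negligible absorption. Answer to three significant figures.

3.98 mSv/h

Each source contributes Iᵢ·(dᵢ/rᵢ)²; contributions add.
A: 26.9 × (1.35/10.3)² = 0.4621 mSv/h
B: 20.6 × (0.410/2.90)² = 0.4118 mSv/h
C: 150 × (0.590/4.10)² = 3.106 mSv/h
Total = 0.4621 + 0.4118 + 3.106 = 3.980 mSv/h.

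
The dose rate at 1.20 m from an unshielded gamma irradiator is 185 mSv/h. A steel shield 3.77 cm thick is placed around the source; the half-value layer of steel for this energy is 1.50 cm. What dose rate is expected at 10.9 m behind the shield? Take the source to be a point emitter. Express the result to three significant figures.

0.393 mSv/h

Distance alone: (1.20/10.9)² = 0.01212, so 185 × 0.01212 = 2.242 mSv/h.
Shield: 3.77/1.50 = 2.513 half-value layers → attenuation 2^(−2.513) = 0.1752.
Combined: 2.242 × 0.1752 = 0.3928 mSv/h.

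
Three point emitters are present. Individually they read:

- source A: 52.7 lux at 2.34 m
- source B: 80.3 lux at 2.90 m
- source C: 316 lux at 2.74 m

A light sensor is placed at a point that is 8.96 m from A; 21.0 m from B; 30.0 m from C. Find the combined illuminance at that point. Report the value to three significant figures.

7.76 lux

Each source contributes Iᵢ·(dᵢ/rᵢ)²; contributions add.
A: 52.7 × (2.34/8.96)² = 3.594 lux
B: 80.3 × (2.90/21.0)² = 1.531 lux
C: 316 × (2.74/30.0)² = 2.636 lux
Total = 3.594 + 1.531 + 2.636 = 7.761 lux.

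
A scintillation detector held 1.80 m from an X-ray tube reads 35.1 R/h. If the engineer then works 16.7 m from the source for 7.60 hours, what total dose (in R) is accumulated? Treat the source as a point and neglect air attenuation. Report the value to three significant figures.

3.10 R

By the inverse-square law, rate at 16.7 m:
35.1 × (1.80/16.7)² = 35.1 × 0.01162 = 0.4079 R/h.
Dose = rate × time = 0.4079 R/h × 7.600 h = 3.100 R.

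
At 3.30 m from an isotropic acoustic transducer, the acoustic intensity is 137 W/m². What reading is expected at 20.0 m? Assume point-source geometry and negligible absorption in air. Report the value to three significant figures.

Using I₁d₁² = I₂d₂², the rate at 20.0 m is
137 × (3.30/20.0)² = 137 × 0.02722 = 3.729 W/m².

3.73 W/m²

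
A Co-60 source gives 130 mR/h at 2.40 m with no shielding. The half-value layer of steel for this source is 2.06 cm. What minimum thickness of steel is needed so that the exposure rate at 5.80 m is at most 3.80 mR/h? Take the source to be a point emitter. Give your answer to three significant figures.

5.25 cm

At 5.80 m, distance alone gives (2.40/5.80)² = 0.1712, so 130 × 0.1712 = 22.26 mR/h.
Further attenuation needed: 22.26/3.80 = 5.858.
n = log₂(5.858) = 2.550 half-value layers.
Thickness = 2.550 × 2.06 cm = 5.253 cm.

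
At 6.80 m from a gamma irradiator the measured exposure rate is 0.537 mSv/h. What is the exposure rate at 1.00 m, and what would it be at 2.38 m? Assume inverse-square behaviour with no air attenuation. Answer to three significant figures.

Using I₁d₁² = I₂d₂²,
At 1.00 m: (6.80/1.00)² = 46.24, so 0.537 × 46.24 = 24.83 mSv/h
At 2.38 m: 24.83 × (1.00/2.38)² = 24.83 × 0.1765 = 4.382 mSv/h.

24.8 mSv/h; 4.38 mSv/h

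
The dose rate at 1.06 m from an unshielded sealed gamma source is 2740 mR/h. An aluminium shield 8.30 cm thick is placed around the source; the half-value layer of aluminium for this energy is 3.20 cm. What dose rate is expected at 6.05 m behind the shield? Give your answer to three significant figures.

Distance alone: 2740 × (1.06/6.05)² = 2740 × 0.03070 = 84.12 mR/h.
Shield: 8.30/3.20 = 2.594 half-value layers → attenuation 2^(−2.594) = 0.1656.
Combined: 84.12 × 0.1656 = 13.93 mR/h.

13.9 mR/h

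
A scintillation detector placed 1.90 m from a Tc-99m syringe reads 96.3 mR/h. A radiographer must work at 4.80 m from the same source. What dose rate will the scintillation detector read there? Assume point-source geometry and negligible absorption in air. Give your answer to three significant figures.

Applying the 1/r² law, scaling from 1.90 m to 4.80 m:
(1.90/4.80)² = 0.1567, so 96.3 × 0.1567 = 15.09 mR/h.

15.1 mR/h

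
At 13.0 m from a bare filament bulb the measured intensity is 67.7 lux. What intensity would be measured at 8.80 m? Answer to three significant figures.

By the inverse-square law, scaling from 13.0 m to 8.80 m:
(13.0/8.80)² = 2.182, so 67.7 × 2.182 = 147.7 lux.

148 lux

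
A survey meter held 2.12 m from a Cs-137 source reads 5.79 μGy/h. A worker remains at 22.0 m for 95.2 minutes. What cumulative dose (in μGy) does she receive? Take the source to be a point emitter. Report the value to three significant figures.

Since intensity falls as 1/r², rate at 22.0 m:
5.79 × (2.12/22.0)² = 5.79 × 0.009286 = 0.05377 μGy/h.
Dose = rate × time = 0.05377 μGy/h × 1.587 h = 0.08533 μGy.

0.0853 μGy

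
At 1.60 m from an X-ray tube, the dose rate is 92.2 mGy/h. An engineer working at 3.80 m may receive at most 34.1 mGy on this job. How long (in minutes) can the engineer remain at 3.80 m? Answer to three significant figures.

125 min

Applying the 1/r² law, rate at 3.80 m:
(1.60/3.80)² = 0.1773, so 92.2 × 0.1773 = 16.35 mGy/h.
Stay time = 34.1 mGy ÷ 16.35 mGy/h = 2.086 h = 125.2 min.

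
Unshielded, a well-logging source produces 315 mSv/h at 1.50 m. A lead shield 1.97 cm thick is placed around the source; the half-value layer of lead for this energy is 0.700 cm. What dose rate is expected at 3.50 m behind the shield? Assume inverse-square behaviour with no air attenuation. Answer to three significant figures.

Distance alone: 315 × (1.50/3.50)² = 315 × 0.1837 = 57.87 mSv/h.
Shield: 1.97/0.700 = 2.814 half-value layers → attenuation 2^(−2.814) = 0.1422.
Combined: 57.87 × 0.1422 = 8.229 mSv/h.

8.23 mSv/h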